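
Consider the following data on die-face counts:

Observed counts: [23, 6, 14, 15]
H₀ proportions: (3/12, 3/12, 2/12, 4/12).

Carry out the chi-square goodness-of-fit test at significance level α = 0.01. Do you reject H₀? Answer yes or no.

n = 58; E_i = n·p_i = [14.50, 14.50, 9.67, 19.33]
χ² = (23−14.50)²/14.50 + (6−14.50)²/14.50 + (14−9.67)²/9.67 + (15−19.33)²/19.33 = 12.8793
df = 3
p-value (upper-tail) = 0.00491
At α=0.01: p < α → reject H₀

reject H₀: yes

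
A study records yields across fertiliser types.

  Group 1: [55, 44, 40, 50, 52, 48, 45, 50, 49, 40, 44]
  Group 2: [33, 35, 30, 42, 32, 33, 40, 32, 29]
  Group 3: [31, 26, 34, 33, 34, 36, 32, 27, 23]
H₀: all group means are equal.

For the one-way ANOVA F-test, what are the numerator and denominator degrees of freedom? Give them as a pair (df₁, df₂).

k = 3 groups, N = 29 total
df = (k−1, N−k) = (3−1, 29−3) = (2, 26)

degrees of freedom = [2, 26]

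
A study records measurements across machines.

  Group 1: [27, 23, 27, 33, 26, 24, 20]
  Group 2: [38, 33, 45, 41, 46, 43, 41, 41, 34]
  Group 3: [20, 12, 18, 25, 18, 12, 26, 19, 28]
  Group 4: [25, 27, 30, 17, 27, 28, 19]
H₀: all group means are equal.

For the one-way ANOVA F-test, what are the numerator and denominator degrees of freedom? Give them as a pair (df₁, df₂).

k = 4 groups, N = 32 total
df = (k−1, N−k) = (4−1, 32−4) = (3, 28)

degrees of freedom = [3, 28]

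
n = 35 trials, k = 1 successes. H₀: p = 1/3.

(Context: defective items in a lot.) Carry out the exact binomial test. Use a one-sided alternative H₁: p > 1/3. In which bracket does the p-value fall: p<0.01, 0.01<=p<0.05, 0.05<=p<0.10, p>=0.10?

p-value bracket: p>=0.10

Exact binomial: n=35, k=1, p₀=1/3=0.3333
P(X≥1) from Σ C(n,i)·p₀^i·(1−p₀)^(n−i)
p-value (one-sided, H₁ greater) = 1.00000
→ bracket: p>=0.10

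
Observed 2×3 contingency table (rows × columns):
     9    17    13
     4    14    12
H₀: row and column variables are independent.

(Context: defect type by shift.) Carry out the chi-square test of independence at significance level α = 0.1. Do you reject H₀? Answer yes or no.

Row totals [39, 30], col totals [13, 31, 25], n=69
χ² = (9−7.35)²/7.35 + (17−17.52)²/17.52 + (13−14.13)²/14.13 + (4−5.65)²/5.65 + (14−13.48)²/13.48 + (12−10.87)²/10.87 = 1.0982
df = 2
p-value (upper-tail) = 0.57748
At α=0.1: p ≥ α → fail to reject H₀

reject H₀: no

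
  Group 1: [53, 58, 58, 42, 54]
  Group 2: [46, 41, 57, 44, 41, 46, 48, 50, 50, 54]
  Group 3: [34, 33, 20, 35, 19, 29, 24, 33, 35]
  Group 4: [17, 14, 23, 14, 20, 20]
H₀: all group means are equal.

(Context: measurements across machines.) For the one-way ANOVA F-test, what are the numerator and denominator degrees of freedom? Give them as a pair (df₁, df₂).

k = 4 groups, N = 30 total
df = (k−1, N−k) = (4−1, 30−4) = (3, 26)

degrees of freedom = [3, 26]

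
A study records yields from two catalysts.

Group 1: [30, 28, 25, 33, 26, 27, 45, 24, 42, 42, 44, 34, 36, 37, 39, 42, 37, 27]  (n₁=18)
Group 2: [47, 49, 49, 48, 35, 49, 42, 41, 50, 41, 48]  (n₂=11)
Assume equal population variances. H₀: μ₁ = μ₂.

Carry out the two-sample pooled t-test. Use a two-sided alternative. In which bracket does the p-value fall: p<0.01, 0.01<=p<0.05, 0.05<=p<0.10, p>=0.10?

x̄₁=34.333, s₁=7.088, n₁=18
x̄₂=45.364, s₂=4.843, n₂=11
s_p² = [17·7.088² + 10·4.843²]/27 = 40.3165
SE = √(s_p²·(1/18+1/11)) = 2.4300
t = (34.333−45.364)/2.4300 = -4.5392
df = 27
p-value (two-sided) = 0.00011
→ bracket: p<0.01

p-value bracket: p<0.01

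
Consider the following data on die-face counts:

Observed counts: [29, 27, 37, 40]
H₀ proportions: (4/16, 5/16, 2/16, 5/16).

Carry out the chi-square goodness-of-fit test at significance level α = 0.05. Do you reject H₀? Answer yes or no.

reject H₀: yes

n = 133; E_i = n·p_i = [33.25, 41.56, 16.62, 41.56]
χ² = (29−33.25)²/33.25 + (27−41.56)²/41.56 + (37−16.62)²/16.62 + (40−41.56)²/41.56 = 30.6752
df = 3
p-value (upper-tail) = 0.00000
At α=0.05: p < α → reject H₀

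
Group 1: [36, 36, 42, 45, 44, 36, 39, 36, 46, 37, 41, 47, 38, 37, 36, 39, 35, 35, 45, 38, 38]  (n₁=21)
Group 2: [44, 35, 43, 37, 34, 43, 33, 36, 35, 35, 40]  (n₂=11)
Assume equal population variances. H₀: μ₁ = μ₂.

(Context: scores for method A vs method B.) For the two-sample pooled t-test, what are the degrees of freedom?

df = n₁ + n₂ − 2 = 21 + 11 − 2 = 30

degrees of freedom = 30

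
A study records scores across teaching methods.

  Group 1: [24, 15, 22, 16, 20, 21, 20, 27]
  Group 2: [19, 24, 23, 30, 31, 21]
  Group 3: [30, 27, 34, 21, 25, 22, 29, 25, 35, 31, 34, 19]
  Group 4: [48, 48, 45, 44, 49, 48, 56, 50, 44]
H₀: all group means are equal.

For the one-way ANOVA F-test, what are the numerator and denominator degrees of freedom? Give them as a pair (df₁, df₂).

k = 4 groups, N = 35 total
df = (k−1, N−k) = (4−1, 35−4) = (3, 31)

degrees of freedom = [3, 31]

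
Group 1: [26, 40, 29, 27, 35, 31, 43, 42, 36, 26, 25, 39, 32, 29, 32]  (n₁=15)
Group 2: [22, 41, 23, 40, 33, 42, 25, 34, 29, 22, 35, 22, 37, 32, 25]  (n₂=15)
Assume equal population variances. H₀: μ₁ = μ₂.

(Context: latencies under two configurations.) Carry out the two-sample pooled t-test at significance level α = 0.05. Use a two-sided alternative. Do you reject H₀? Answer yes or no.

reject H₀: no

x̄₁=32.800, s₁=6.062, n₁=15
x̄₂=30.800, s₂=7.321, n₂=15
s_p² = [14·6.062² + 14·7.321²]/28 = 45.1714
SE = √(s_p²·(1/15+1/15)) = 2.4542
t = (32.800−30.800)/2.4542 = 0.8149
df = 28
p-value (two-sided) = 0.42198
At α=0.05: p ≥ α → fail to reject H₀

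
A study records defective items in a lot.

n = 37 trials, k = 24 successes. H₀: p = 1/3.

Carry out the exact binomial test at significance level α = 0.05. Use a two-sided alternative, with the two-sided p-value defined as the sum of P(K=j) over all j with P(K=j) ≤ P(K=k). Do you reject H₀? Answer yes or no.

reject H₀: yes

Exact binomial: n=37, k=24, p₀=1/3=0.3333
P(X=j) = C(n,j)·p₀^j·(1−p₀)^(n−j); p = Σ P(X=j) over j with P(X=j) ≤ P(X=24)
p-value (two-sided) = 0.00014
At α=0.05: p < α → reject H₀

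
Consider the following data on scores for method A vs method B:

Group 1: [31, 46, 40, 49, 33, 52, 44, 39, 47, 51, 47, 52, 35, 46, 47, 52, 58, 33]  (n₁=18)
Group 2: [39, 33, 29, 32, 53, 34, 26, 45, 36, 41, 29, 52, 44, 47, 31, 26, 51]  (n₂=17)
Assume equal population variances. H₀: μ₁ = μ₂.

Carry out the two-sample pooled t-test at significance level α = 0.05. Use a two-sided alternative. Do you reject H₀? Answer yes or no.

reject H₀: yes

x̄₁=44.556, s₁=7.763, n₁=18
x̄₂=38.118, s₂=9.171, n₂=17
s_p² = [17·7.763² + 16·9.171²]/33 = 71.8245
SE = √(s_p²·(1/18+1/17)) = 2.8662
t = (44.556−38.118)/2.8662 = 2.2461
df = 33
p-value (two-sided) = 0.03151
At α=0.05: p < α → reject H₀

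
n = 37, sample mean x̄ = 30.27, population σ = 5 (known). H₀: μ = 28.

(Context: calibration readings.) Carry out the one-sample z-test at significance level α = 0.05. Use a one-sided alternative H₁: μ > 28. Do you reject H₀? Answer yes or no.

reject H₀: yes

SE = σ/√n = 5/√37 = 0.8220
z = (x̄−μ₀)/SE = (30.27−28)/0.8220 = 2.7616
p-value (one-sided, H₁ greater) = 0.00288
At α=0.05: p < α → reject H₀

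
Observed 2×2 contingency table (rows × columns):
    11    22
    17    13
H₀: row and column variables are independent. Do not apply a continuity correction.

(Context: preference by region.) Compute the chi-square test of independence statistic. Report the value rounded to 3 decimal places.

test statistic = 3.465

Row totals [33, 30], col totals [28, 35], n=63
χ² = (11−14.67)²/14.67 + (22−18.33)²/18.33 + (17−13.33)²/13.33 + (13−16.67)²/16.67 = 3.4650
df = 1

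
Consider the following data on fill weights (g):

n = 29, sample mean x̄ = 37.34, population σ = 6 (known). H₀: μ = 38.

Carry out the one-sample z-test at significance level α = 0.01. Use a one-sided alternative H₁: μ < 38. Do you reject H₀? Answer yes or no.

SE = σ/√n = 6/√29 = 1.1142
z = (x̄−μ₀)/SE = (37.34−38)/1.1142 = -0.5924
p-value (one-sided, H₁ less) = 0.27680
At α=0.01: p ≥ α → fail to reject H₀

reject H₀: no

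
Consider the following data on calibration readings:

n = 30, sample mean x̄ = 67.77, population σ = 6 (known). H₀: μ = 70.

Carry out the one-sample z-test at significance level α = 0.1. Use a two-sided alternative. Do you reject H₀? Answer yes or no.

reject H₀: yes

SE = σ/√n = 6/√30 = 1.0954
z = (x̄−μ₀)/SE = (67.77−70)/1.0954 = -2.0357
p-value (two-sided) = 0.04178
At α=0.1: p < α → reject H₀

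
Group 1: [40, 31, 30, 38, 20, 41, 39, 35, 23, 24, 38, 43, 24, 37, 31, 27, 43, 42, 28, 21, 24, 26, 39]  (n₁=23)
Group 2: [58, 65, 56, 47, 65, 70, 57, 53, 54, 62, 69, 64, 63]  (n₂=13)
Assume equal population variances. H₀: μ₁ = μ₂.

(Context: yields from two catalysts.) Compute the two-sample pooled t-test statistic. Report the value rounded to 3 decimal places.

test statistic = -10.889

x̄₁=32.348, s₁=7.714, n₁=23
x̄₂=60.231, s₂=6.723, n₂=13
s_p² = [22·7.714² + 12·6.723²]/34 = 54.4566
SE = √(s_p²·(1/23+1/13)) = 2.5606
t = (32.348−60.231)/2.5606 = -10.8892
df = 34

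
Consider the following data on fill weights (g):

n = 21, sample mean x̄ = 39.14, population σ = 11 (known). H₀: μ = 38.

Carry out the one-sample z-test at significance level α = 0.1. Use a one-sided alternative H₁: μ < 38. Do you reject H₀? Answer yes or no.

reject H₀: no

SE = σ/√n = 11/√21 = 2.4004
z = (x̄−μ₀)/SE = (39.14−38)/2.4004 = 0.4749
p-value (one-sided, H₁ less) = 0.68258
At α=0.1: p ≥ α → fail to reject H₀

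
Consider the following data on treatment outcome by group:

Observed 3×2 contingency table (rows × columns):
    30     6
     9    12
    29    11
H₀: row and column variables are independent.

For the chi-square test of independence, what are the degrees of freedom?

df = (r−1)(c−1) = (3−1)·(2−1) = 2

degrees of freedom = 2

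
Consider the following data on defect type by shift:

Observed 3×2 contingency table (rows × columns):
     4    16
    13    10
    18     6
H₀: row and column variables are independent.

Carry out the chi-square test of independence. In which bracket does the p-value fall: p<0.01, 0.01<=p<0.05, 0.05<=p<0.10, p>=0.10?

Row totals [20, 23, 24], col totals [35, 32], n=67
χ² = (4−10.45)²/10.45 + (16−9.55)²/9.55 + (13−12.01)²/12.01 + (10−10.99)²/10.99 + (18−12.54)²/12.54 + (6−11.46)²/11.46 = 13.4840
df = 2
p-value (upper-tail) = 0.00118
→ bracket: p<0.01

p-value bracket: p<0.01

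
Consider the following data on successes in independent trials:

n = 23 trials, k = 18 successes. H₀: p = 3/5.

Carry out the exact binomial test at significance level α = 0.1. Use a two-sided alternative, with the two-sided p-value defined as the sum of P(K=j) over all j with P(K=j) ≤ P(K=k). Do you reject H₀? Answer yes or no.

reject H₀: yes

Exact binomial: n=23, k=18, p₀=3/5=0.6000
P(X=j) = C(n,j)·p₀^j·(1−p₀)^(n−j); p = Σ P(X=j) over j with P(X=j) ≤ P(X=18)
p-value (two-sided) = 0.08889
At α=0.1: p < α → reject H₀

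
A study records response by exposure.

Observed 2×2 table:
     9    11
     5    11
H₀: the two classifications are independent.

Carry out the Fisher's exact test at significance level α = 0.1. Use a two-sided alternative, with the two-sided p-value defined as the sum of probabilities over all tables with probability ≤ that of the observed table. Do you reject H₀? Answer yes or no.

Margins: r₁=20, r₂=16, c₁=14, c₂=22, n=36
p_obs = C(20,9)·C(16,5)/C(36,14); sum pmf over tables with pmf ≤ p_obs
p-value (two-sided) = 0.50067
At α=0.1: p ≥ α → fail to reject H₀

reject H₀: no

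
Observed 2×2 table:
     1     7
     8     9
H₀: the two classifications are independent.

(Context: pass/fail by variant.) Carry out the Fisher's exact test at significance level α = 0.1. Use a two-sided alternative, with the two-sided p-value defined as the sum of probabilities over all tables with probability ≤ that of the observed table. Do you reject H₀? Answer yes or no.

reject H₀: no

Margins: r₁=8, r₂=17, c₁=9, c₂=16, n=25
p_obs = C(8,1)·C(17,8)/C(25,9); sum pmf over tables with pmf ≤ p_obs
p-value (two-sided) = 0.18219
At α=0.1: p ≥ α → fail to reject H₀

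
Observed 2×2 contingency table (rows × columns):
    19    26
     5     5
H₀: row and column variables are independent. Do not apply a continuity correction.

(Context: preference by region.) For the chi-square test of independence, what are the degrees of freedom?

df = (r−1)(c−1) = (2−1)·(2−1) = 1

degrees of freedom = 1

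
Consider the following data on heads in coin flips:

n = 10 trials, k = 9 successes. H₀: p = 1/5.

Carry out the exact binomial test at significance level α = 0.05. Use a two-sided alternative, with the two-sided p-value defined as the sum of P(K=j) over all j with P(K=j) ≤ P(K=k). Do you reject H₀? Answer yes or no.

reject H₀: yes

Exact binomial: n=10, k=9, p₀=1/5=0.2000
P(X=j) = C(n,j)·p₀^j·(1−p₀)^(n−j); p = Σ P(X=j) over j with P(X=j) ≤ P(X=9)
p-value (two-sided) = 0.00000
At α=0.05: p < α → reject H₀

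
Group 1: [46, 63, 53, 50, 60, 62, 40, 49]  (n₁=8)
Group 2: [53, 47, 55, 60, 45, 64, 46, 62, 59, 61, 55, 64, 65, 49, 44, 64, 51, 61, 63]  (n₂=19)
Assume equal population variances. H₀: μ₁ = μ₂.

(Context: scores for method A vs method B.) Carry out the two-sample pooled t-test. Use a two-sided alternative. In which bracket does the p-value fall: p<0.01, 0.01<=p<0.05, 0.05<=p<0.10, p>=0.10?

p-value bracket: p>=0.10

x̄₁=52.875, s₁=8.219, n₁=8
x̄₂=56.211, s₂=7.315, n₂=19
s_p² = [7·8.219² + 18·7.315²]/25 = 57.4413
SE = √(s_p²·(1/8+1/19)) = 3.1943
t = (52.875−56.211)/3.1943 = -1.0442
df = 25
p-value (two-sided) = 0.30638
→ bracket: p>=0.10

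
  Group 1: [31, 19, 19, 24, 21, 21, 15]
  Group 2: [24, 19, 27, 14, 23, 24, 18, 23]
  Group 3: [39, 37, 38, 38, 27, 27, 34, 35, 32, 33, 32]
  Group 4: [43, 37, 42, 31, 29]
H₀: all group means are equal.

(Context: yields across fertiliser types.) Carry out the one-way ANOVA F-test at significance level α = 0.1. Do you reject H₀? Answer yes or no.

Group means [21.43, 21.50, 33.82, 36.40], grand mean 28.258
SSB = Σnᵢ(x̄ᵢ−x̄)² = 1363.385; SSW = ΣΣ(x−x̄ᵢ)² = 606.551
MSB = 1363.385/3 = 454.4616; MSW = 606.551/27 = 22.4648
F = MSB/MSW = 20.2299
df = (3, 27)
p-value (upper-tail) = 0.00000
At α=0.1: p < α → reject H₀

reject H₀: yes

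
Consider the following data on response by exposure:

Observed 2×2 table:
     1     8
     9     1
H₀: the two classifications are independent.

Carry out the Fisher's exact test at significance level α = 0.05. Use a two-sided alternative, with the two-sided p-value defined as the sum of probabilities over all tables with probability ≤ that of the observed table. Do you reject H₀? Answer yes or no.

Margins: r₁=9, r₂=10, c₁=10, c₂=9, n=19
p_obs = C(9,1)·C(10,9)/C(19,10); sum pmf over tables with pmf ≤ p_obs
p-value (two-sided) = 0.00109
At α=0.05: p < α → reject H₀

reject H₀: yes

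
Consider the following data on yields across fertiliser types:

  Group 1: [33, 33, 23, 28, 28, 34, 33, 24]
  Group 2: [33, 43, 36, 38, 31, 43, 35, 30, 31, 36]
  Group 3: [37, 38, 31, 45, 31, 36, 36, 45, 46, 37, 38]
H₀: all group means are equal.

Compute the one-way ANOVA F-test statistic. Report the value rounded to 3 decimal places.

Group means [29.50, 35.60, 38.18], grand mean 34.897
SSB = Σnᵢ(x̄ᵢ−x̄)² = 356.653; SSW = ΣΣ(x−x̄ᵢ)² = 600.036
MSB = 356.653/2 = 178.3266; MSW = 600.036/26 = 23.0783
F = MSB/MSW = 7.7270
df = (2, 26)

test statistic = 7.727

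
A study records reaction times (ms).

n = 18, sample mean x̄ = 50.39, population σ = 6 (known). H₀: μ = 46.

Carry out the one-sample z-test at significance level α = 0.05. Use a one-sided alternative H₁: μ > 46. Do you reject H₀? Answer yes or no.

SE = σ/√n = 6/√18 = 1.4142
z = (x̄−μ₀)/SE = (50.39−46)/1.4142 = 3.1042
p-value (one-sided, H₁ greater) = 0.00095
At α=0.05: p < α → reject H₀

reject H₀: yes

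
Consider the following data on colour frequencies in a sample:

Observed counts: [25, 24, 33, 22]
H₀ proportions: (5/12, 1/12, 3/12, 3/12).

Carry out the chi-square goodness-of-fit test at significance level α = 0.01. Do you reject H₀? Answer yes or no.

n = 104; E_i = n·p_i = [43.33, 8.67, 26.00, 26.00]
χ² = (25−43.33)²/43.33 + (24−8.67)²/8.67 + (33−26.00)²/26.00 + (22−26.00)²/26.00 = 37.3846
df = 3
p-value (upper-tail) = 0.00000
At α=0.01: p < α → reject H₀

reject H₀: yes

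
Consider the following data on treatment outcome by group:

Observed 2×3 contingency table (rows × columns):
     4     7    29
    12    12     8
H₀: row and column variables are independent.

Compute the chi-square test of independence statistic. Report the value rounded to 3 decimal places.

test statistic = 16.550

Row totals [40, 32], col totals [16, 19, 37], n=72
χ² = (4−8.89)²/8.89 + (7−10.56)²/10.56 + (29−20.56)²/20.56 + (12−7.11)²/7.11 + (12−8.44)²/8.44 + (8−16.44)²/16.44 = 16.5501
df = 2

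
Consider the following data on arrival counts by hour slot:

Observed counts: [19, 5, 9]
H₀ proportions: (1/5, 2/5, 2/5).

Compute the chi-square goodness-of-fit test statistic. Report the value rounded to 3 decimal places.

n = 33; E_i = n·p_i = [6.60, 13.20, 13.20]
χ² = (19−6.60)²/6.60 + (5−13.20)²/13.20 + (9−13.20)²/13.20 = 29.7273
df = 2

test statistic = 29.727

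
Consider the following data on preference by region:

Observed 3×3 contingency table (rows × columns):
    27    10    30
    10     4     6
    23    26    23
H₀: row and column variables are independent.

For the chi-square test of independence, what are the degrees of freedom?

df = (r−1)(c−1) = (3−1)·(3−1) = 4

degrees of freedom = 4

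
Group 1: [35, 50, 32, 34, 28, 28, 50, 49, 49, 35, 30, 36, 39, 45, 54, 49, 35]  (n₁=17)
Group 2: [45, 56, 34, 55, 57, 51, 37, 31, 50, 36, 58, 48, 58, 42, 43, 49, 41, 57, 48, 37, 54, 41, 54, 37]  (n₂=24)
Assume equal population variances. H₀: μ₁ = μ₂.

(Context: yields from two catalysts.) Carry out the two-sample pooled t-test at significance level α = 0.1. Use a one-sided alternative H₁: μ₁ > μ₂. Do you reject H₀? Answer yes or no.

reject H₀: no

x̄₁=39.882, s₁=8.817, n₁=17
x̄₂=46.625, s₂=8.535, n₂=24
s_p² = [16·8.817² + 23·8.535²]/39 = 74.8561
SE = √(s_p²·(1/17+1/24)) = 2.7427
t = (39.882−46.625)/2.7427 = -2.4584
df = 39
p-value (one-sided, H₁ greater) = 0.99075
At α=0.1: p ≥ α → fail to reject H₀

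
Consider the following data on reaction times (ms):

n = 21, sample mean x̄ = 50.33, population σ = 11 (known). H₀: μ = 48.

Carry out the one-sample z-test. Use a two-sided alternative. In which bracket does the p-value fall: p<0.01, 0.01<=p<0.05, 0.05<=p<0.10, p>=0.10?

SE = σ/√n = 11/√21 = 2.4004
z = (x̄−μ₀)/SE = (50.33−48)/2.4004 = 0.9707
p-value (two-sided) = 0.33171
→ bracket: p>=0.10

p-value bracket: p>=0.10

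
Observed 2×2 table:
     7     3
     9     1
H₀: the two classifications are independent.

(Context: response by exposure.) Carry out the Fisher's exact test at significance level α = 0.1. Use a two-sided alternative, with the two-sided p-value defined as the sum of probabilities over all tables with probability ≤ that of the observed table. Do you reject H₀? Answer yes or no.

Margins: r₁=10, r₂=10, c₁=16, c₂=4, n=20
p_obs = C(10,7)·C(10,9)/C(20,16); sum pmf over tables with pmf ≤ p_obs
p-value (two-sided) = 0.58204
At α=0.1: p ≥ α → fail to reject H₀

reject H₀: no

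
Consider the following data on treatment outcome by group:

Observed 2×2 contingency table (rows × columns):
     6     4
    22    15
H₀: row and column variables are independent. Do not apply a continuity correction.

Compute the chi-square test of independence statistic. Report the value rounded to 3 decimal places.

Row totals [10, 37], col totals [28, 19], n=47
χ² = (6−5.96)²/5.96 + (4−4.04)²/4.04 + (22−22.04)²/22.04 + (15−14.96)²/14.96 = 0.0010
df = 1

test statistic = 0.001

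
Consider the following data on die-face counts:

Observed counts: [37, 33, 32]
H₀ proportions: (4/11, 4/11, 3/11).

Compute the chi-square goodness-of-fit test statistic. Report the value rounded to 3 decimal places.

n = 102; E_i = n·p_i = [37.09, 37.09, 27.82]
χ² = (37−37.09)²/37.09 + (33−37.09)²/37.09 + (32−27.82)²/27.82 = 1.0801
df = 2

test statistic = 1.080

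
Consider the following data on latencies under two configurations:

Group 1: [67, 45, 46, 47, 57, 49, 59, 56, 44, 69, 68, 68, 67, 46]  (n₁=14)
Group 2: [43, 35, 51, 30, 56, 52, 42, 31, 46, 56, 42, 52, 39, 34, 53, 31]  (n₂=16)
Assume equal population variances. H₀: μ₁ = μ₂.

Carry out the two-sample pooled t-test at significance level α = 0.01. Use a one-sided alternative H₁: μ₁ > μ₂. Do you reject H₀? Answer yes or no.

reject H₀: yes

x̄₁=56.286, s₁=10.011, n₁=14
x̄₂=43.312, s₂=9.279, n₂=16
s_p² = [13·10.011² + 15·9.279²]/28 = 92.6534
SE = √(s_p²·(1/14+1/16)) = 3.5226
t = (56.286−43.312)/3.5226 = 3.6828
df = 28
p-value (one-sided, H₁ greater) = 0.00049
At α=0.01: p < α → reject H₀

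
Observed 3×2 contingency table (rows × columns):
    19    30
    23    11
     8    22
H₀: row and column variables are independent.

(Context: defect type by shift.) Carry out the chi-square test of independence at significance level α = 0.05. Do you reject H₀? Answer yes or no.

reject H₀: yes

Row totals [49, 34, 30], col totals [50, 63], n=113
χ² = (19−21.68)²/21.68 + (30−27.32)²/27.32 + (23−15.04)²/15.04 + (11−18.96)²/18.96 + (8−13.27)²/13.27 + (22−16.73)²/16.73 = 11.8999
df = 2
p-value (upper-tail) = 0.00261
At α=0.05: p < α → reject H₀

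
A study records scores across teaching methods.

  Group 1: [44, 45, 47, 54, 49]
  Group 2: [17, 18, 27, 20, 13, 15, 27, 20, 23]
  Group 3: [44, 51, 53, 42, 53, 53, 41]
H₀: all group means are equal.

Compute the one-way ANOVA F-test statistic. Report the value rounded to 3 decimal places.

Group means [47.80, 20.00, 48.14], grand mean 36.000
SSB = Σnᵢ(x̄ᵢ−x̄)² = 4032.343; SSW = ΣΣ(x−x̄ᵢ)² = 441.657
MSB = 4032.343/2 = 2016.1714; MSW = 441.657/18 = 24.5365
F = MSB/MSW = 82.1703
df = (2, 18)

test statistic = 82.170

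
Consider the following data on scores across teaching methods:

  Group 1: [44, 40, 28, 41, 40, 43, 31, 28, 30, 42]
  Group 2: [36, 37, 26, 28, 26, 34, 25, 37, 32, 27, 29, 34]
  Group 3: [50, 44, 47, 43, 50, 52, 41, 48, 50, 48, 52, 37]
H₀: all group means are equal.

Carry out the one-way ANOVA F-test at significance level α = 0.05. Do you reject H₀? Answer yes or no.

reject H₀: yes

Group means [36.70, 30.92, 46.83], grand mean 38.235
SSB = Σnᵢ(x̄ᵢ−x̄)² = 1553.434; SSW = ΣΣ(x−x̄ᵢ)² = 860.683
MSB = 1553.434/2 = 776.7172; MSW = 860.683/31 = 27.7640
F = MSB/MSW = 27.9757
df = (2, 31)
p-value (upper-tail) = 0.00000
At α=0.05: p < α → reject H₀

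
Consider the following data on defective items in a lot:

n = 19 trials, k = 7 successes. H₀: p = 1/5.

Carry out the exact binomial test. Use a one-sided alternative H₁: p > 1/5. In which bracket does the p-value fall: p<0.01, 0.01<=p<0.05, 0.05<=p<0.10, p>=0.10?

Exact binomial: n=19, k=7, p₀=1/5=0.2000
P(X≥7) from Σ C(n,i)·p₀^i·(1−p₀)^(n−i)
p-value (one-sided, H₁ greater) = 0.06760
→ bracket: 0.05<=p<0.10

p-value bracket: 0.05<=p<0.10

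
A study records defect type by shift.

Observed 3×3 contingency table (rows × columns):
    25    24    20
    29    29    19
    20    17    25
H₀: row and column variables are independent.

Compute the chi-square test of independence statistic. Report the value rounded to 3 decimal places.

Row totals [69, 77, 62], col totals [74, 70, 64], n=208
χ² = (25−24.55)²/24.55 + (24−23.22)²/23.22 + (20−21.23)²/21.23 + (29−27.39)²/27.39 + (29−25.91)²/25.91 + (19−23.69)²/23.69 + (20−22.06)²/22.06 + (17−20.87)²/20.87 + (25−19.08)²/19.08 = 4.2439
df = 4

test statistic = 4.244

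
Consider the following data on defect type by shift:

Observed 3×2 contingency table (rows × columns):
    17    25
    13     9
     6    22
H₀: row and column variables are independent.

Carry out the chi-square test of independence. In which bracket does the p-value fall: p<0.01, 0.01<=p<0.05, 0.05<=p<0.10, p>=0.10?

Row totals [42, 22, 28], col totals [36, 56], n=92
χ² = (17−16.43)²/16.43 + (25−25.57)²/25.57 + (13−8.61)²/8.61 + (9−13.39)²/13.39 + (6−10.96)²/10.96 + (22−17.04)²/17.04 = 7.3956
df = 2
p-value (upper-tail) = 0.02478
→ bracket: 0.01<=p<0.05

p-value bracket: 0.01<=p<0.05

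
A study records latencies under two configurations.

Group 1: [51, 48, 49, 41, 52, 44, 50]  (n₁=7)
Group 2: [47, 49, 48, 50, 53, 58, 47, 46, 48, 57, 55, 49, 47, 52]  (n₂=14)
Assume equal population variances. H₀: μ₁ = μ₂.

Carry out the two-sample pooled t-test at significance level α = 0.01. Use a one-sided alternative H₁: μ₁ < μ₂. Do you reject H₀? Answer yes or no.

x̄₁=47.857, s₁=3.976, n₁=7
x̄₂=50.429, s₂=3.936, n₂=14
s_p² = [6·3.976² + 13·3.936²]/19 = 15.5940
SE = √(s_p²·(1/7+1/14)) = 1.8280
t = (47.857−50.429)/1.8280 = -1.4067
df = 19
p-value (one-sided, H₁ less) = 0.08783
At α=0.01: p ≥ α → fail to reject H₀

reject H₀: no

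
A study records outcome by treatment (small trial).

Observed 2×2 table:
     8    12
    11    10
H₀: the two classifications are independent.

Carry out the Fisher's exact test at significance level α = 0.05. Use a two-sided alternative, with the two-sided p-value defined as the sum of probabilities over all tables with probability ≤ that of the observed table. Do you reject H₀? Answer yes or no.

Margins: r₁=20, r₂=21, c₁=19, c₂=22, n=41
p_obs = C(20,8)·C(21,11)/C(41,19); sum pmf over tables with pmf ≤ p_obs
p-value (two-sided) = 0.53590
At α=0.05: p ≥ α → fail to reject H₀

reject H₀: no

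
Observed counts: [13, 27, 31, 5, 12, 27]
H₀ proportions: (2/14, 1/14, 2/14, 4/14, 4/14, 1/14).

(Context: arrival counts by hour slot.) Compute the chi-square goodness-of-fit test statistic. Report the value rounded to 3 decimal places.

n = 115; E_i = n·p_i = [16.43, 8.21, 16.43, 32.86, 32.86, 8.21]
χ² = (13−16.43)²/16.43 + (27−8.21)²/8.21 + (31−16.43)²/16.43 + (5−32.86)²/32.86 + (12−32.86)²/32.86 + (27−8.21)²/8.21 = 136.4217
df = 5

test statistic = 136.422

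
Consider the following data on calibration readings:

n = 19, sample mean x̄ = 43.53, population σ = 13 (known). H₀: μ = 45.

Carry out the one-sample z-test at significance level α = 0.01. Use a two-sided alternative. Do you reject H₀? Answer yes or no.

reject H₀: no

SE = σ/√n = 13/√19 = 2.9824
z = (x̄−μ₀)/SE = (43.53−45)/2.9824 = -0.4929
p-value (two-sided) = 0.62209
At α=0.01: p ≥ α → fail to reject H₀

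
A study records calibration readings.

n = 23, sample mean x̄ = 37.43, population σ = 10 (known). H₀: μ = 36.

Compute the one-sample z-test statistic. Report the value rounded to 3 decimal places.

SE = σ/√n = 10/√23 = 2.0851
z = (x̄−μ₀)/SE = (37.43−36)/2.0851 = 0.6858

test statistic = 0.686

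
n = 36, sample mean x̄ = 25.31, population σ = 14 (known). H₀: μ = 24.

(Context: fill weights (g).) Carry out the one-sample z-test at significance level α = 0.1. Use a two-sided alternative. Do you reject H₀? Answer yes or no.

SE = σ/√n = 14/√36 = 2.3333
z = (x̄−μ₀)/SE = (25.31−24)/2.3333 = 0.5614
p-value (two-sided) = 0.57451
At α=0.1: p ≥ α → fail to reject H₀

reject H₀: no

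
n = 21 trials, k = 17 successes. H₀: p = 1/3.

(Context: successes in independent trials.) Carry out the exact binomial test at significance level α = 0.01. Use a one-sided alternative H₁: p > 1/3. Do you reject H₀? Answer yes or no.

reject H₀: yes

Exact binomial: n=21, k=17, p₀=1/3=0.3333
P(X≥17) from Σ C(n,i)·p₀^i·(1−p₀)^(n−i)
p-value (one-sided, H₁ greater) = 0.00001
At α=0.01: p < α → reject H₀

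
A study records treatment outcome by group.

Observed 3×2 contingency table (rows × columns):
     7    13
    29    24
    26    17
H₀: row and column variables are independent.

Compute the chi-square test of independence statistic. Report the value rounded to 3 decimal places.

test statistic = 3.621

Row totals [20, 53, 43], col totals [62, 54], n=116
χ² = (7−10.69)²/10.69 + (13−9.31)²/9.31 + (29−28.33)²/28.33 + (24−24.67)²/24.67 + (26−22.98)²/22.98 + (17−20.02)²/20.02 = 3.6209
df = 2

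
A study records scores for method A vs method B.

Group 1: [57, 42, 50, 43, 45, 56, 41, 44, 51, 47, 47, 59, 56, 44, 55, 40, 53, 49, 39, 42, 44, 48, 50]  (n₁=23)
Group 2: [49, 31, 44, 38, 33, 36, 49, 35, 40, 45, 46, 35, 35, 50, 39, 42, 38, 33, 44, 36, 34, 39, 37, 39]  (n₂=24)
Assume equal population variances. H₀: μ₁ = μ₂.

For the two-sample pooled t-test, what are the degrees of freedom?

degrees of freedom = 45

df = n₁ + n₂ − 2 = 23 + 24 − 2 = 45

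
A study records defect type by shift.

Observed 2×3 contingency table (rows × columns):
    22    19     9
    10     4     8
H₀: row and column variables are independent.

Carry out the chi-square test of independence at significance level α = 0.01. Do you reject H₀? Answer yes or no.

Row totals [50, 22], col totals [32, 23, 17], n=72
χ² = (22−22.22)²/22.22 + (19−15.97)²/15.97 + (9−11.81)²/11.81 + (10−9.78)²/9.78 + (4−7.03)²/7.03 + (8−5.19)²/5.19 = 4.0677
df = 2
p-value (upper-tail) = 0.13083
At α=0.01: p ≥ α → fail to reject H₀

reject H₀: no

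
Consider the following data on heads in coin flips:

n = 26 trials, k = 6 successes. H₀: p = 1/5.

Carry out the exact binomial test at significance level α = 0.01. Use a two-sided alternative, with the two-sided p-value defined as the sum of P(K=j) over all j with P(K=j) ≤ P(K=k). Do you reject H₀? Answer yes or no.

Exact binomial: n=26, k=6, p₀=1/5=0.2000
P(X=j) = C(n,j)·p₀^j·(1−p₀)^(n−j); p = Σ P(X=j) over j with P(X=j) ≤ P(X=6)
p-value (two-sided) = 0.62935
At α=0.01: p ≥ α → fail to reject H₀

reject H₀: no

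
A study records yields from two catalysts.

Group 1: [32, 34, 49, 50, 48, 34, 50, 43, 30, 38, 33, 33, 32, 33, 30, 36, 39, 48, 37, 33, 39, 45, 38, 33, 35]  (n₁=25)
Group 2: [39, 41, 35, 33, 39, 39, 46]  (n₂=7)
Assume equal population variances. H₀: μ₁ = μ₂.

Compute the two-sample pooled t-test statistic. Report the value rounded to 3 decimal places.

x̄₁=38.080, s₁=6.633, n₁=25
x̄₂=38.857, s₂=4.180, n₂=7
s_p² = [24·6.633² + 6·4.180²]/30 = 38.6899
SE = √(s_p²·(1/25+1/7)) = 2.6598
t = (38.080−38.857)/2.6598 = -0.2922
df = 30

test statistic = -0.292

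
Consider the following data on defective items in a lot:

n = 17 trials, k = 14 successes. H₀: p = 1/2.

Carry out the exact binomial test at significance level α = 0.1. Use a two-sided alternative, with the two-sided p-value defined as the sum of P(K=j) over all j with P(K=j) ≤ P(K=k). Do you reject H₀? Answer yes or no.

reject H₀: yes

Exact binomial: n=17, k=14, p₀=1/2=0.5000
P(X=j) = C(n,j)·p₀^j·(1−p₀)^(n−j); p = Σ P(X=j) over j with P(X=j) ≤ P(X=14)
p-value (two-sided) = 0.01273
At α=0.1: p < α → reject H₀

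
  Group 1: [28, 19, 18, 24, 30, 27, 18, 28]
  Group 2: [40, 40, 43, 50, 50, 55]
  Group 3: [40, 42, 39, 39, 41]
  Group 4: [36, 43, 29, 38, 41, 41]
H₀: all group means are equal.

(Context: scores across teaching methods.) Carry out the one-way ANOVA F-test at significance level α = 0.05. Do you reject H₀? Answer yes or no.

Group means [24.00, 46.33, 40.20, 38.00], grand mean 35.960
SSB = Σnᵢ(x̄ᵢ−x̄)² = 1904.827; SSW = ΣΣ(x−x̄ᵢ)² = 502.133
MSB = 1904.827/3 = 634.9422; MSW = 502.133/21 = 23.9111
F = MSB/MSW = 26.5543
df = (3, 21)
p-value (upper-tail) = 0.00000
At α=0.05: p < α → reject H₀

reject H₀: yes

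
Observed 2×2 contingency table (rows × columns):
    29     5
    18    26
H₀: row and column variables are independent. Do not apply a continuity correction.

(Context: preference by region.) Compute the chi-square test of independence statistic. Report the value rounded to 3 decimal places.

test statistic = 15.778

Row totals [34, 44], col totals [47, 31], n=78
χ² = (29−20.49)²/20.49 + (5−13.51)²/13.51 + (18−26.51)²/26.51 + (26−17.49)²/17.49 = 15.7776
df = 1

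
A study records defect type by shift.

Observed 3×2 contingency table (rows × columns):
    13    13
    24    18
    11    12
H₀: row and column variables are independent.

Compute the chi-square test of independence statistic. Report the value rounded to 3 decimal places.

test statistic = 0.628

Row totals [26, 42, 23], col totals [48, 43], n=91
χ² = (13−13.71)²/13.71 + (13−12.29)²/12.29 + (24−22.15)²/22.15 + (18−19.85)²/19.85 + (11−12.13)²/12.13 + (12−10.87)²/10.87 = 0.6278
df = 2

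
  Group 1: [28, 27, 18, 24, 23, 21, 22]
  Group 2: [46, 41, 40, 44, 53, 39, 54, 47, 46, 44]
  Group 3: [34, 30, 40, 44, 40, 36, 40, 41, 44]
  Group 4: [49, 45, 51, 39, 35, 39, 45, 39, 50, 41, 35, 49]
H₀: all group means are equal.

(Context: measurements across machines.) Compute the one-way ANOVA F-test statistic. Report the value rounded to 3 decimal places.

test statistic = 31.393

Group means [23.29, 45.40, 38.78, 43.08], grand mean 39.026
SSB = Σnᵢ(x̄ᵢ−x̄)² = 2338.673; SSW = ΣΣ(x−x̄ᵢ)² = 844.301
MSB = 2338.673/3 = 779.5576; MSW = 844.301/34 = 24.8324
F = MSB/MSW = 31.3928
df = (3, 34)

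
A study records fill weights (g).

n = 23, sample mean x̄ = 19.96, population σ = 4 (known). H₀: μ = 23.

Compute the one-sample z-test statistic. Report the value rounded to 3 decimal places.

SE = σ/√n = 4/√23 = 0.8341
z = (x̄−μ₀)/SE = (19.96−23)/0.8341 = -3.6448

test statistic = -3.645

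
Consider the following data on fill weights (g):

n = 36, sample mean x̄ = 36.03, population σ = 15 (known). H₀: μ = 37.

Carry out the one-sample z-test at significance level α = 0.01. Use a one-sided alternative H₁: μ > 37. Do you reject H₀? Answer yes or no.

reject H₀: no

SE = σ/√n = 15/√36 = 2.5000
z = (x̄−μ₀)/SE = (36.03−37)/2.5000 = -0.3880
p-value (one-sided, H₁ greater) = 0.65099
At α=0.01: p ≥ α → fail to reject H₀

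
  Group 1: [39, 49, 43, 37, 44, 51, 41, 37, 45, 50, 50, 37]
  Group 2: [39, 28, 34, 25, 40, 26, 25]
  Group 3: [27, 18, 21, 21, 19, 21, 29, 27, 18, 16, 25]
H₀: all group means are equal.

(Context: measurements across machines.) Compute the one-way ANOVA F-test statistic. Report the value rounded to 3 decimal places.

Group means [43.58, 31.00, 22.00], grand mean 32.733
SSB = Σnᵢ(x̄ᵢ−x̄)² = 2700.950; SSW = ΣΣ(x−x̄ᵢ)² = 774.917
MSB = 2700.950/2 = 1350.4750; MSW = 774.917/27 = 28.7006
F = MSB/MSW = 47.0539
df = (2, 27)

test statistic = 47.054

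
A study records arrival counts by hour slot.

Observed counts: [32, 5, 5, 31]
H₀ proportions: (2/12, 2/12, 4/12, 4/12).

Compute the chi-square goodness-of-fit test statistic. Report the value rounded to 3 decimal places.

test statistic = 53.740

n = 73; E_i = n·p_i = [12.17, 12.17, 24.33, 24.33]
χ² = (32−12.17)²/12.17 + (5−12.17)²/12.17 + (5−24.33)²/24.33 + (31−24.33)²/24.33 = 53.7397
df = 3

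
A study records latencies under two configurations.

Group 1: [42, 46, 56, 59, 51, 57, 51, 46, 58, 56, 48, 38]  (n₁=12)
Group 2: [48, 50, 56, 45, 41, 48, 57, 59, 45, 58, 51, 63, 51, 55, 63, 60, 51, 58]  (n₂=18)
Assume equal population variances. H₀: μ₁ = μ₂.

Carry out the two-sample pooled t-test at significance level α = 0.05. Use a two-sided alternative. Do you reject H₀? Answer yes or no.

x̄₁=50.667, s₁=6.787, n₁=12
x̄₂=53.278, s₂=6.443, n₂=18
s_p² = [11·6.787² + 17·6.443²]/28 = 43.2956
SE = √(s_p²·(1/12+1/18)) = 2.4522
t = (50.667−53.278)/2.4522 = -1.0648
df = 28
p-value (two-sided) = 0.29606
At α=0.05: p ≥ α → fail to reject H₀

reject H₀: no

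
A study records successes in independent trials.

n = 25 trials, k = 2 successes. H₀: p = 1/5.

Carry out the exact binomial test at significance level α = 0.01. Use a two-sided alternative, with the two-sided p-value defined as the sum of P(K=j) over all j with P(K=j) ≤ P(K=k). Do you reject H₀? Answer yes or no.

reject H₀: no

Exact binomial: n=25, k=2, p₀=1/5=0.2000
P(X=j) = C(n,j)·p₀^j·(1−p₀)^(n−j); p = Σ P(X=j) over j with P(X=j) ≤ P(X=2)
p-value (two-sided) = 0.20735
At α=0.01: p ≥ α → fail to reject H₀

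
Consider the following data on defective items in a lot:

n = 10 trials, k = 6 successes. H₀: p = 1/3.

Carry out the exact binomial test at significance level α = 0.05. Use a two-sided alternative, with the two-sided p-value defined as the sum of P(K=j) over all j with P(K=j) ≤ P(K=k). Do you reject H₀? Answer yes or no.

reject H₀: no

Exact binomial: n=10, k=6, p₀=1/3=0.3333
P(X=j) = C(n,j)·p₀^j·(1−p₀)^(n−j); p = Σ P(X=j) over j with P(X=j) ≤ P(X=6)
p-value (two-sided) = 0.09391
At α=0.05: p ≥ α → fail to reject H₀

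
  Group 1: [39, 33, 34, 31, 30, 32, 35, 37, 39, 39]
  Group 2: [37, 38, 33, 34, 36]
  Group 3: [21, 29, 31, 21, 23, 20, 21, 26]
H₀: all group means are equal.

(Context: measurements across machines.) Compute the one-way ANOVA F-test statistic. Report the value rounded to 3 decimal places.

Group means [34.90, 35.60, 24.00], grand mean 31.261
SSB = Σnᵢ(x̄ᵢ−x̄)² = 648.335; SSW = ΣΣ(x−x̄ᵢ)² = 246.100
MSB = 648.335/2 = 324.1674; MSW = 246.100/20 = 12.3050
F = MSB/MSW = 26.3444
df = (2, 20)

test statistic = 26.344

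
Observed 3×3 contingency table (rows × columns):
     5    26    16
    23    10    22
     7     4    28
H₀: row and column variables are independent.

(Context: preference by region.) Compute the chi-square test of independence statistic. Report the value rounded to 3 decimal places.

Row totals [47, 55, 39], col totals [35, 40, 66], n=141
χ² = (5−11.67)²/11.67 + (26−13.33)²/13.33 + (16−22.00)²/22.00 + (23−13.65)²/13.65 + (10−15.60)²/15.60 + (22−25.74)²/25.74 + (7−9.68)²/9.68 + (4−11.06)²/11.06 + (28−18.26)²/18.26 = 36.8899
df = 4

test statistic = 36.890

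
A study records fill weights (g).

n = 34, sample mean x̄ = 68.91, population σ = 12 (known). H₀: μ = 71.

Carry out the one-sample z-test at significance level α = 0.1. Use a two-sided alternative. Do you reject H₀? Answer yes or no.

SE = σ/√n = 12/√34 = 2.0580
z = (x̄−μ₀)/SE = (68.91−71)/2.0580 = -1.0156
p-value (two-sided) = 0.30984
At α=0.1: p ≥ α → fail to reject H₀

reject H₀: no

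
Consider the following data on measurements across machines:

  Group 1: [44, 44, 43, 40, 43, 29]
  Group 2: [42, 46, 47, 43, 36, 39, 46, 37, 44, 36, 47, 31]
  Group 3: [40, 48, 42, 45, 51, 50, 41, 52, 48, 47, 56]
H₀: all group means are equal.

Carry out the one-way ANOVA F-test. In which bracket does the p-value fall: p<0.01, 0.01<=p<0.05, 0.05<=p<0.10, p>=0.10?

p-value bracket: 0.01<=p<0.05

Group means [40.50, 41.17, 47.27], grand mean 43.345
SSB = Σnᵢ(x̄ᵢ−x̄)² = 275.203; SSW = ΣΣ(x−x̄ᵢ)² = 721.348
MSB = 275.203/2 = 137.6016; MSW = 721.348/26 = 27.7442
F = MSB/MSW = 4.9597
df = (2, 26)
p-value (upper-tail) = 0.01498
→ bracket: 0.01<=p<0.05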